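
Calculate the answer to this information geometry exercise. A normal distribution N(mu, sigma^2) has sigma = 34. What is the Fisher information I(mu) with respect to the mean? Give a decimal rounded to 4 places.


The Fisher information for the mean of a normal distribution is I(mu) = 1/sigma^2.
sigma = 34, so sigma^2 = 1156.
I(mu) = 1/1156 = 0.0009

0.0009


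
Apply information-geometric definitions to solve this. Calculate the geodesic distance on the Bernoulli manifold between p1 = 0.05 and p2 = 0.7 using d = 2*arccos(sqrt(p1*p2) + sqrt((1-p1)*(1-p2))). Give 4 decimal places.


Geodesic distance on Bernoulli manifold:
d(p1,p2) = 2*arccos(sqrt(p1*p2) + sqrt((1-p1)*(1-p2))).
sqrt(p1*p2) = sqrt(0.05*0.7) = 0.187083.
sqrt((1-p1)*(1-p2)) = sqrt(0.95*0.3) = 0.533854.
arg = 0.187083 + 0.533854 = 0.720937.
d = 2*arccos(0.720937) = 1.5313

1.5313


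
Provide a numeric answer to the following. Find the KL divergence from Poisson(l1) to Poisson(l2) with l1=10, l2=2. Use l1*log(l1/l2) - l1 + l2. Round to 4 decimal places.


KL divergence for Poisson:
KL = l1*log(l1/l2) - l1 + l2.
l1 = 10, l2 = 2.
log(10/2) = 1.609438.
l1*log(l1/l2) = 10 * 1.609438 = 16.094379.
KL = 16.094379 - 10 + 2 = 8.0944

8.0944


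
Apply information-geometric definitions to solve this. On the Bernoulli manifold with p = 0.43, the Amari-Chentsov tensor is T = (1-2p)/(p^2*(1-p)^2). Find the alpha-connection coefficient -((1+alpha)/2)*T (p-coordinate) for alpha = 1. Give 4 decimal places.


Skewness (Amari-Chentsov) tensor: T = (1-2p)/(p^2*(1-p)^2).
p = 0.43, 1-2p = 0.14, p^2 = 0.1849, (1-p)^2 = 0.3249.
T = 0.14/(0.1849 * 0.3249) = 2.330459.
In the p-coordinate, Gamma^(alpha) = Gamma^(0) - (alpha/2)*T with Gamma^(0) = (1/2)*g'(p) = -T/2,
so Gamma^(alpha) = -((1+alpha)/2)*T.
alpha = 1, -(1+alpha)/2 = -1.0.
Gamma = -1.0 * 2.330459 = -2.3305

-2.3305


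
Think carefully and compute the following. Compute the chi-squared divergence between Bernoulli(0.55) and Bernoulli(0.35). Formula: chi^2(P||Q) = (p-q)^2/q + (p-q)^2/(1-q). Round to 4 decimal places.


Chi-squared divergence between Bernoulli distributions:
chi^2 = (p-q)^2/q + (p-q)^2/(1-q).
p = 0.55, q = 0.35, p-q = 0.2.
(p-q)^2 = 0.04.
term1 = 0.04/0.35 = 0.114286.
term2 = 0.04/0.65 = 0.061538.
chi^2 = 0.114286 + 0.061538 = 0.1758

0.1758


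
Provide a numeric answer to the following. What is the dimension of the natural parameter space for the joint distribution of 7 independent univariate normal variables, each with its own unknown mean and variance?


Exponential family dimension calculation:
Each univariate normal has two natural parameters (mu/sigma^2 and -1/(2 sigma^2)).
With 7 independent components, dim = 2 * 7 = 14.

14


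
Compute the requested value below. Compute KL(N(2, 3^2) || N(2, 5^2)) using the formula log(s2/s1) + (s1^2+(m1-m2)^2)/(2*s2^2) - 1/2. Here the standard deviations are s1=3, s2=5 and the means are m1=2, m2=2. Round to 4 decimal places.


KL divergence between normal distributions:
KL = log(s2/s1) + (s1^2 + (m1-m2)^2)/(2*s2^2) - 1/2.
log(5/3) = 0.510826.
(3^2 + (2-2)^2)/(2*5^2) = (9 + 0)/50 = 0.18.
KL = 0.510826 + 0.18 - 0.5 = 0.1908

0.1908


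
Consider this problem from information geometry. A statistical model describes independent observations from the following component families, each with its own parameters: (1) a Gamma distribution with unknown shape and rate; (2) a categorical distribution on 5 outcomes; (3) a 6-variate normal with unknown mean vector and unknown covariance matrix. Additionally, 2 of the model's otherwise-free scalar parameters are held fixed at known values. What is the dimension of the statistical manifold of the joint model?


The dimension of a statistical manifold equals the number of free
(independent) real parameters of the model. For a product of independent
blocks the parameter counts add.
- Gamma (shape, rate): 2.
- categorical on 5 outcomes (probabilities sum to 1): 5-1 = 4.
- 6-variate normal: 6 (mean) + 6*7/2 = 21 (symmetric covariance) = 27.
Total = 2 + 4 + 27 = 33.
2 parameter(s) fixed at known values: 33 - 2 = 31.
Dimension = 31

31


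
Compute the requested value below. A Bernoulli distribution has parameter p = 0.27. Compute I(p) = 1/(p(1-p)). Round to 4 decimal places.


For Bernoulli(p), Fisher information is I(p) = 1/(p*(1-p)).
p = 0.27, 1-p = 0.73.
p*(1-p) = 0.1971.
I(p) = 1/0.1971 = 5.0736

5.0736


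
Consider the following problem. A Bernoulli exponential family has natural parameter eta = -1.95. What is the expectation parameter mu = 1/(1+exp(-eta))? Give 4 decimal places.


Dual coordinate (expectation parameter) for Bernoulli:
mu = 1/(1+exp(-eta)).
eta = -1.95.
exp(-eta) = exp(1.95) = 7.028688.
mu = 1/(1+7.028688) = 0.1246

0.1246


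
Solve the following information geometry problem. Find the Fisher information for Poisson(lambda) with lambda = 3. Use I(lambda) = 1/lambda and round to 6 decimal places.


Fisher information for Poisson: I(lambda) = 1/lambda.
lambda = 3.
I(lambda) = 1/3 = 0.333333

0.333333


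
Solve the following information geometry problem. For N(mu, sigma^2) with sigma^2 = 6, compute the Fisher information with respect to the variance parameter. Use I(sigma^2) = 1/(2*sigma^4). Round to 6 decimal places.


Fisher information for variance: I(sigma^2) = 1/(2*sigma^4).
sigma^2 = 6, so sigma^4 = 36.
I = 1/(2*36) = 1/72 = 0.013889

0.013889


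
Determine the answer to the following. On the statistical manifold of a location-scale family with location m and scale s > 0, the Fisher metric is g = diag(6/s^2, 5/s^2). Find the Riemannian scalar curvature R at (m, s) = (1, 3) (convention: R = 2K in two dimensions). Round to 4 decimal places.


The metric has the form g = (A dm^2 + B ds^2)/s^2 with A = 6, B = 5.
Substitute u = sqrt(A/B)*m: g = B*(du^2 + ds^2)/s^2, i.e. B times the
Poincare upper half-plane metric, which has constant Gaussian curvature -1.
Scaling a 2D metric by a constant c divides the Gaussian curvature by c,
so K = -1/B = -1/(5) = -0.2000 everywhere (the point (m, s) = (1, 3) is irrelevant:
the curvature is constant).
Scalar curvature in dimension 2: R = 2K = -2/(5) = -0.4000.

-0.4000


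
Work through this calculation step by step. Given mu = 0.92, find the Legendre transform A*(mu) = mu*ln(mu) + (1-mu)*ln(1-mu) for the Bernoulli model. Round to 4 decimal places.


Legendre transform for Bernoulli:
A*(mu) = mu*log(mu) + (1-mu)*log(1-mu).
mu = 0.92, 1-mu = 0.08.
mu*log(mu) = 0.92*log(0.92) = -0.076711.
(1-mu)*log(1-mu) = 0.08*log(0.08) = -0.202058.
A* = -0.076711 + -0.202058 = -0.2788

-0.2788


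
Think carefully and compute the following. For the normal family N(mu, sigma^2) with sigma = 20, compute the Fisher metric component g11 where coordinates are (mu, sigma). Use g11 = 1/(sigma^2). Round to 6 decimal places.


For the 2-parameter normal family, the Fisher metric has:
  g11 = 1/sigma^2, g22 = 2/sigma^2.
sigma = 20, sigma^2 = 400.
g11 = 0.002500

0.002500


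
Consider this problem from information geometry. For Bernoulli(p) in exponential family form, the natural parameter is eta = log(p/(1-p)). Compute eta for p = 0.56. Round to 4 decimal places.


Natural parameter for Bernoulli: eta = log(p/(1-p)).
p = 0.56, 1-p = 0.44.
p/(1-p) = 1.272727.
eta = log(1.272727) = 0.2412

0.2412


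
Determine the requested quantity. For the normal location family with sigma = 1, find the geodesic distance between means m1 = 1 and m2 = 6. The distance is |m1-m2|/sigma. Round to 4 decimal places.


On the fixed-variance normal subfamily, geodesic distance = |m1-m2|/sigma.
|1 - 6| = 5.
sigma = 1.
d = 5/1 = 5.0000

5.0000


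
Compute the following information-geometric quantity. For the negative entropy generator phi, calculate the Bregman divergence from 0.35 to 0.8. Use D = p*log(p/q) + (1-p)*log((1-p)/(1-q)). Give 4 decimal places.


Bregman divergence with negative entropy generator:
D = p*log(p/q) + (1-p)*log((1-p)/(1-q)).
p = 0.35, q = 0.8.
p*log(p/q) = 0.35*log(0.35/0.8) = -0.289338.
(1-p)*log((1-p)/(1-q)) = 0.65*log(0.65/0.2) = 0.766126.
D = -0.289338 + 0.766126 = 0.4768

0.4768


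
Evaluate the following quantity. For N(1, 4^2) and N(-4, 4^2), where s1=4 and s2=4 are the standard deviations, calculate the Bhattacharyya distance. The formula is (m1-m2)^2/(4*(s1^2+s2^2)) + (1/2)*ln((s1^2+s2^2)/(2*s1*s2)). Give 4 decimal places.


Bhattacharyya distance between two Gaussians:
DB = (m1-m2)^2/(4*(s1^2+s2^2)) + (1/2)*ln((s1^2+s2^2)/(2*s1*s2)).
(m1-m2)^2 = (5)^2 = 25.
s1^2+s2^2 = 16 + 16 = 32.
term1 = 25/128 = 0.195312.
term2 = 0.5*ln(32/32.0) = 0.0.
DB = 0.195312 + 0.0 = 0.1953

0.1953


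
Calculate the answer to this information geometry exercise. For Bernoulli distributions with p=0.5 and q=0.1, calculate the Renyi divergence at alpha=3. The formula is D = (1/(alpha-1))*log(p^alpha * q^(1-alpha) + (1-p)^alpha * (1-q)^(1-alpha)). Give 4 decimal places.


Renyi divergence of order alpha between Bernoulli distributions:
D = (1/(alpha-1))*log(p^alpha * q^(1-alpha) + (1-p)^alpha * (1-q)^(1-alpha)).
alpha = 3, p = 0.5, q = 0.1.
p^alpha * q^(1-alpha) = 0.5^3 * 0.1^-2 = 12.5.
(1-p)^alpha * (1-q)^(1-alpha) = 0.5^3 * 0.9^-2 = 0.154321.
sum = 12.5 + 0.154321 = 12.654321.
D = (1/2)*log(12.654321) = 1.2690

1.2690


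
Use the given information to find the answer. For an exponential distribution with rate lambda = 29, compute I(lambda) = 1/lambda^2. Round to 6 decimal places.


Fisher information for exponential: I(lambda) = 1/lambda^2.
lambda = 29, lambda^2 = 841.
I = 1/841 = 0.001189

0.001189


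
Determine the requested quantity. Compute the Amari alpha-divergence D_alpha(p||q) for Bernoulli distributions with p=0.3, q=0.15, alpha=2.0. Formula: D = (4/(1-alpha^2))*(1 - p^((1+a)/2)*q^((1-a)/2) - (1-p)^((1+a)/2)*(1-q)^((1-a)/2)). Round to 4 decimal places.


Amari alpha-divergence:
D = (4/(1-alpha^2))*(1 - p^((1+a)/2)*q^((1-a)/2) - (1-p)^((1+a)/2)*(1-q)^((1-a)/2)).
alpha = 2.0, p = 0.3, q = 0.15.
e1 = (1+alpha)/2 = 1.5, e2 = (1-alpha)/2 = -0.5.
t1 = p^e1 * q^e2 = 0.3^1.5 * 0.15^-0.5 = 0.424264.
t2 = (1-p)^e1 * (1-q)^e2 = 0.7^1.5 * 0.85^-0.5 = 0.63524.
4/(1-alpha^2) = -1.333333.
D = -1.333333*(1 - 0.424264 - 0.63524) = 0.0793

0.0793


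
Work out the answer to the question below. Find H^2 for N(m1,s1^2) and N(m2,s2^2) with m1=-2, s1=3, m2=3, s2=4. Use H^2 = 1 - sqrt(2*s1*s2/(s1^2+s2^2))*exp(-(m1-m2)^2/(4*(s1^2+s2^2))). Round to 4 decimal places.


Squared Hellinger distance for Gaussians:
H^2 = 1 - sqrt(2*s1*s2/(s1^2+s2^2)) * exp(-(m1-m2)^2/(4*(s1^2+s2^2))).
s1^2 = 9, s2^2 = 16, s1^2+s2^2 = 25.
sqrt(2*3*4/(25)) = 0.979796.
(m1-m2)^2 = (-5)^2 = 25.
exp(-25/(4*25)) = exp(-0.25) = 0.778801.
H^2 = 1 - 0.979796*0.778801 = 0.2369

0.2369


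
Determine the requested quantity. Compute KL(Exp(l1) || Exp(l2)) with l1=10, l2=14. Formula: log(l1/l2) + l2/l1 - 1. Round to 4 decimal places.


KL divergence for exponential family:
KL = log(l1/l2) + l2/l1 - 1.
log(10/14) = -0.336472.
14/10 = 1.4.
KL = -0.336472 + 1.4 - 1 = 0.0635

0.0635


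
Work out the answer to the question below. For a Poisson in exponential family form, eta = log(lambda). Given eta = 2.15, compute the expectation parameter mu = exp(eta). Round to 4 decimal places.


Expectation parameter for Poisson exponential family:
mu = exp(eta).
eta = 2.15.
mu = exp(2.15) = 8.5849

8.5849


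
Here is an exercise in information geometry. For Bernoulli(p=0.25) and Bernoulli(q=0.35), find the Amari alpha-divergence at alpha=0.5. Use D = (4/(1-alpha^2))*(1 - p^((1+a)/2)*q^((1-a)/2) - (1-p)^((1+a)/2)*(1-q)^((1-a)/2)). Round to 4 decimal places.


Amari alpha-divergence:
D = (4/(1-alpha^2))*(1 - p^((1+a)/2)*q^((1-a)/2) - (1-p)^((1+a)/2)*(1-q)^((1-a)/2)).
alpha = 0.5, p = 0.25, q = 0.35.
e1 = (1+alpha)/2 = 0.75, e2 = (1-alpha)/2 = 0.25.
t1 = p^e1 * q^e2 = 0.25^0.75 * 0.35^0.25 = 0.271939.
t2 = (1-p)^e1 * (1-q)^e2 = 0.75^0.75 * 0.65^0.25 = 0.723643.
4/(1-alpha^2) = 5.333333.
D = 5.333333*(1 - 0.271939 - 0.723643) = 0.0236

0.0236


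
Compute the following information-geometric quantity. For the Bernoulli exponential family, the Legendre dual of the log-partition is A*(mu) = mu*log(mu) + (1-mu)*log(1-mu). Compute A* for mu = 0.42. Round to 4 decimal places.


Legendre transform for Bernoulli:
A*(mu) = mu*log(mu) + (1-mu)*log(1-mu).
mu = 0.42, 1-mu = 0.58.
mu*log(mu) = 0.42*log(0.42) = -0.36435.
(1-mu)*log(1-mu) = 0.58*log(0.58) = -0.315942.
A* = -0.36435 + -0.315942 = -0.6803

-0.6803


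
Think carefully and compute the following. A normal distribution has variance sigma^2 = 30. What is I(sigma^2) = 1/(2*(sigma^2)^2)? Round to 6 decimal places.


Fisher information for variance: I(sigma^2) = 1/(2*sigma^4).
sigma^2 = 30, so sigma^4 = 900.
I = 1/(2*900) = 1/1800 = 0.000556

0.000556


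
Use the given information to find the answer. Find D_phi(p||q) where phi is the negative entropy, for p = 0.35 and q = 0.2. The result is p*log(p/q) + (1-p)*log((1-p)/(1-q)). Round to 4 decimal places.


Bregman divergence with negative entropy generator:
D = p*log(p/q) + (1-p)*log((1-p)/(1-q)).
p = 0.35, q = 0.2.
p*log(p/q) = 0.35*log(0.35/0.2) = 0.195866.
(1-p)*log((1-p)/(1-q)) = 0.65*log(0.65/0.8) = -0.134966.
D = 0.195866 + -0.134966 = 0.0609

0.0609


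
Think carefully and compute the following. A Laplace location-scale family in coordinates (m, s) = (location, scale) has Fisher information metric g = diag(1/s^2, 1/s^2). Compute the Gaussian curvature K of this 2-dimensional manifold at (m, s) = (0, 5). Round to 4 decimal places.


The metric has the form g = (A dm^2 + B ds^2)/s^2 with A = 1, B = 1.
Substitute u = sqrt(A/B)*m: g = B*(du^2 + ds^2)/s^2, i.e. B times the
Poincare upper half-plane metric, which has constant Gaussian curvature -1.
Scaling a 2D metric by a constant c divides the Gaussian curvature by c,
so K = -1/B = -1/(1) = -1.0000 everywhere (the point (m, s) = (0, 5) is irrelevant:
the curvature is constant).
The requested Gaussian curvature is K = -1.0000.

-1.0000


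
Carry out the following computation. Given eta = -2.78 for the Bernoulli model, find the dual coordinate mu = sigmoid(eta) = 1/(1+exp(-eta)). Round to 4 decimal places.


Dual coordinate (expectation parameter) for Bernoulli:
mu = 1/(1+exp(-eta)).
eta = -2.78.
exp(-eta) = exp(2.78) = 16.119021.
mu = 1/(1+16.119021) = 0.0584

0.0584


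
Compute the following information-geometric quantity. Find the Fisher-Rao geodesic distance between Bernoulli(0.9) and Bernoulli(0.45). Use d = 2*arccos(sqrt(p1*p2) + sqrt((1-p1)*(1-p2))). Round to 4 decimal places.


Geodesic distance on Bernoulli manifold:
d(p1,p2) = 2*arccos(sqrt(p1*p2) + sqrt((1-p1)*(1-p2))).
sqrt(p1*p2) = sqrt(0.9*0.45) = 0.636396.
sqrt((1-p1)*(1-p2)) = sqrt(0.1*0.55) = 0.234521.
arg = 0.636396 + 0.234521 = 0.870917.
d = 2*arccos(0.870917) = 1.0275

1.0275


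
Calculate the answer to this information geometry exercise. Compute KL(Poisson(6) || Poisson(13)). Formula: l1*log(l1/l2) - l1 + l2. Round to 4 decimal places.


KL divergence for Poisson:
KL = l1*log(l1/l2) - l1 + l2.
l1 = 6, l2 = 13.
log(6/13) = -0.77319.
l1*log(l1/l2) = 6 * -0.77319 = -4.639139.
KL = -4.639139 - 6 + 13 = 2.3609

2.3609


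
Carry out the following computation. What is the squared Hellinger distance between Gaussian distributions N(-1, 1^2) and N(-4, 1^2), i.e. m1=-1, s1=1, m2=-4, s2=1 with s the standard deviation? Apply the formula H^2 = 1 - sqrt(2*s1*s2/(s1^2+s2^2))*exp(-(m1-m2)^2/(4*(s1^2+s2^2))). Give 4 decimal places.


Squared Hellinger distance for Gaussians:
H^2 = 1 - sqrt(2*s1*s2/(s1^2+s2^2)) * exp(-(m1-m2)^2/(4*(s1^2+s2^2))).
s1^2 = 1, s2^2 = 1, s1^2+s2^2 = 2.
sqrt(2*1*1/(2)) = 1.0.
(m1-m2)^2 = (3)^2 = 9.
exp(-9/(4*2)) = exp(-1.125) = 0.324652.
H^2 = 1 - 1.0*0.324652 = 0.6753

0.6753


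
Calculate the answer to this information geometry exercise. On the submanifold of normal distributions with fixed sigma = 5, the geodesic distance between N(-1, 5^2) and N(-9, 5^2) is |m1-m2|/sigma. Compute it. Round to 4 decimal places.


On the fixed-variance normal subfamily, geodesic distance = |m1-m2|/sigma.
|-1 - -9| = 8.
sigma = 5.
d = 8/5 = 1.6000

1.6000


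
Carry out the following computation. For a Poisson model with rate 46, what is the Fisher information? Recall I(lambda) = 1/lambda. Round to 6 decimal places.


Fisher information for Poisson: I(lambda) = 1/lambda.
lambda = 46.
I(lambda) = 1/46 = 0.021739

0.021739


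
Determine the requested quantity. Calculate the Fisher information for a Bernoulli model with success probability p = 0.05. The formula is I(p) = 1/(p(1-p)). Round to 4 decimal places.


For Bernoulli(p), Fisher information is I(p) = 1/(p*(1-p)).
p = 0.05, 1-p = 0.95.
p*(1-p) = 0.0475.
I(p) = 1/0.0475 = 21.0526

21.0526


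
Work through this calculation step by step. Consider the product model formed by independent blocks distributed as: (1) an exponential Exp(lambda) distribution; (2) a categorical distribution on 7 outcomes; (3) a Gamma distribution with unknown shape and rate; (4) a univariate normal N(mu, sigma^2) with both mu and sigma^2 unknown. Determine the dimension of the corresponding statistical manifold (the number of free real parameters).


The dimension of a statistical manifold equals the number of free
(independent) real parameters of the model. For a product of independent
blocks the parameter counts add.
- exponential (lambda): 1.
- categorical on 7 outcomes (probabilities sum to 1): 7-1 = 6.
- Gamma (shape, rate): 2.
- normal (mu, sigma^2): 2.
Total = 1 + 6 + 2 + 2 = 11.
Dimension = 11

11


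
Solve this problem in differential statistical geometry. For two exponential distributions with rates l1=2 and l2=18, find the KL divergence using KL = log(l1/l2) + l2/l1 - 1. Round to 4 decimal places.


KL divergence for exponential family:
KL = log(l1/l2) + l2/l1 - 1.
log(2/18) = -2.197225.
18/2 = 9.0.
KL = -2.197225 + 9.0 - 1 = 5.8028

5.8028


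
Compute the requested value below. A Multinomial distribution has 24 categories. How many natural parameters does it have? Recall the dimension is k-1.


Exponential family dimension calculation:
For Multinomial with k=24 categories, dim = k-1 = 23.

23


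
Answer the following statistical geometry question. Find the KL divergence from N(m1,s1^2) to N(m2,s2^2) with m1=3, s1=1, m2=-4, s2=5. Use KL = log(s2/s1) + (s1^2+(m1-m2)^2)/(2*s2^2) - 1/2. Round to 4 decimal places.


KL divergence between normal distributions:
KL = log(s2/s1) + (s1^2 + (m1-m2)^2)/(2*s2^2) - 1/2.
log(5/1) = 1.609438.
(1^2 + (3--4)^2)/(2*5^2) = (1 + 49)/50 = 1.0.
KL = 1.609438 + 1.0 - 0.5 = 2.1094

2.1094


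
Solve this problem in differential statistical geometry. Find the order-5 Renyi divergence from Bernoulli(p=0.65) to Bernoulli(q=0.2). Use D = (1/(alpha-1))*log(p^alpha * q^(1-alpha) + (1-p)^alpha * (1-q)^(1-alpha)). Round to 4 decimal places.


Renyi divergence of order alpha between Bernoulli distributions:
D = (1/(alpha-1))*log(p^alpha * q^(1-alpha) + (1-p)^alpha * (1-q)^(1-alpha)).
alpha = 5, p = 0.65, q = 0.2.
p^alpha * q^(1-alpha) = 0.65^5 * 0.2^-4 = 72.518164.
(1-p)^alpha * (1-q)^(1-alpha) = 0.35^5 * 0.8^-4 = 0.012823.
sum = 72.518164 + 0.012823 = 72.530987.
D = (1/4)*log(72.530987) = 1.0710

1.0710


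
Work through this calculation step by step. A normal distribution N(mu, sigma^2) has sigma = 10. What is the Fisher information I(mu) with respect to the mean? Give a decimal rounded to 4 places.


The Fisher information for the mean of a normal distribution is I(mu) = 1/sigma^2.
sigma = 10, so sigma^2 = 100.
I(mu) = 1/100 = 0.0100

0.0100


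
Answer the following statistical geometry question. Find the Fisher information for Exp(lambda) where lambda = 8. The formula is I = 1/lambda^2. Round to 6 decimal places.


Fisher information for exponential: I(lambda) = 1/lambda^2.
lambda = 8, lambda^2 = 64.
I = 1/64 = 0.015625

0.015625


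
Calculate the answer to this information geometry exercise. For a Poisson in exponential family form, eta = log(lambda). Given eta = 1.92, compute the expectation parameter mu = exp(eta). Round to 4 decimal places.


Expectation parameter for Poisson exponential family:
mu = exp(eta).
eta = 1.92.
mu = exp(1.92) = 6.8210

6.8210


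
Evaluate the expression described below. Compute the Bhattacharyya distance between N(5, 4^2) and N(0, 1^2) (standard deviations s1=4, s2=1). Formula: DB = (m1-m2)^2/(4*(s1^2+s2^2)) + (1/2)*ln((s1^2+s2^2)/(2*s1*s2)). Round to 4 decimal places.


Bhattacharyya distance between two Gaussians:
DB = (m1-m2)^2/(4*(s1^2+s2^2)) + (1/2)*ln((s1^2+s2^2)/(2*s1*s2)).
(m1-m2)^2 = (5)^2 = 25.
s1^2+s2^2 = 16 + 1 = 17.
term1 = 25/68 = 0.367647.
term2 = 0.5*ln(17/8.0) = 0.376886.
DB = 0.367647 + 0.376886 = 0.7445

0.7445


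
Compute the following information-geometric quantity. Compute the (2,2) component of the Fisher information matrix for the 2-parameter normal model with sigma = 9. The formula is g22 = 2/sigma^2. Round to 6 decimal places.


For the 2-parameter normal family, the Fisher metric has:
  g11 = 1/sigma^2, g22 = 2/sigma^2.
sigma = 9, sigma^2 = 81.
g22 = 0.024691

0.024691


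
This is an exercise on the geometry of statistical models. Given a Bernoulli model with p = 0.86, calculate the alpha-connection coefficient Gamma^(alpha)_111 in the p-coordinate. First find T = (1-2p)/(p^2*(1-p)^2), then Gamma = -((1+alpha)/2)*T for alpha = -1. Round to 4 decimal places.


Skewness (Amari-Chentsov) tensor: T = (1-2p)/(p^2*(1-p)^2).
p = 0.86, 1-2p = -0.72, p^2 = 0.7396, (1-p)^2 = 0.0196.
T = -0.72/(0.7396 * 0.0196) = -49.668326.
In the p-coordinate, Gamma^(alpha) = Gamma^(0) - (alpha/2)*T with Gamma^(0) = (1/2)*g'(p) = -T/2,
so Gamma^(alpha) = -((1+alpha)/2)*T.
alpha = -1, -(1+alpha)/2 = 0.0.
Gamma = 0.0 * -49.668326 = 0.0000

0.0000


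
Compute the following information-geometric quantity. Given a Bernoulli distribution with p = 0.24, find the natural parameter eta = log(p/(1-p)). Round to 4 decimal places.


Natural parameter for Bernoulli: eta = log(p/(1-p)).
p = 0.24, 1-p = 0.76.
p/(1-p) = 0.315789.
eta = log(0.315789) = -1.1527

-1.1527


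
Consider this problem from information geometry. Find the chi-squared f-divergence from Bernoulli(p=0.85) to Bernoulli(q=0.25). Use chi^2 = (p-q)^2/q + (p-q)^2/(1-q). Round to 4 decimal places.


Chi-squared divergence between Bernoulli distributions:
chi^2 = (p-q)^2/q + (p-q)^2/(1-q).
p = 0.85, q = 0.25, p-q = 0.6.
(p-q)^2 = 0.36.
term1 = 0.36/0.25 = 1.44.
term2 = 0.36/0.75 = 0.48.
chi^2 = 1.44 + 0.48 = 1.9200

1.9200


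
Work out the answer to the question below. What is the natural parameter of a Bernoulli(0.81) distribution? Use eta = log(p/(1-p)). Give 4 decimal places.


Natural parameter for Bernoulli: eta = log(p/(1-p)).
p = 0.81, 1-p = 0.19.
p/(1-p) = 4.263158.
eta = log(4.263158) = 1.4500

1.4500


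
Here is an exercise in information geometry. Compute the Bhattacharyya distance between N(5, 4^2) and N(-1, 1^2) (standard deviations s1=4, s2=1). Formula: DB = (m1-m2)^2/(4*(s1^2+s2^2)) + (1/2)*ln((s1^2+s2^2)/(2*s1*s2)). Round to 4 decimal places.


Bhattacharyya distance between two Gaussians:
DB = (m1-m2)^2/(4*(s1^2+s2^2)) + (1/2)*ln((s1^2+s2^2)/(2*s1*s2)).
(m1-m2)^2 = (6)^2 = 36.
s1^2+s2^2 = 16 + 1 = 17.
term1 = 36/68 = 0.529412.
term2 = 0.5*ln(17/8.0) = 0.376886.
DB = 0.529412 + 0.376886 = 0.9063

0.9063


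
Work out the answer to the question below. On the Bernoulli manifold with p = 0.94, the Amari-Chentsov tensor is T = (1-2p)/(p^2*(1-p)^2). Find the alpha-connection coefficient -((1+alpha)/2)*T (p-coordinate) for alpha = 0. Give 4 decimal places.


Skewness (Amari-Chentsov) tensor: T = (1-2p)/(p^2*(1-p)^2).
p = 0.94, 1-2p = -0.88, p^2 = 0.8836, (1-p)^2 = 0.0036.
T = -0.88/(0.8836 * 0.0036) = -276.646044.
In the p-coordinate, Gamma^(alpha) = Gamma^(0) - (alpha/2)*T with Gamma^(0) = (1/2)*g'(p) = -T/2,
so Gamma^(alpha) = -((1+alpha)/2)*T.
alpha = 0, -(1+alpha)/2 = -0.5.
Gamma = -0.5 * -276.646044 = 138.3230

138.3230


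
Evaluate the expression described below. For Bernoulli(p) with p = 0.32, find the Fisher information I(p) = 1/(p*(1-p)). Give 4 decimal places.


For Bernoulli(p), Fisher information is I(p) = 1/(p*(1-p)).
p = 0.32, 1-p = 0.68.
p*(1-p) = 0.2176.
I(p) = 1/0.2176 = 4.5956

4.5956


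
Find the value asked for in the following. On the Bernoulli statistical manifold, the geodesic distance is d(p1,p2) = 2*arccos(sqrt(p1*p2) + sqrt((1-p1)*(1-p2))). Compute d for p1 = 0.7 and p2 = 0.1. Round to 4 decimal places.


Geodesic distance on Bernoulli manifold:
d(p1,p2) = 2*arccos(sqrt(p1*p2) + sqrt((1-p1)*(1-p2))).
sqrt(p1*p2) = sqrt(0.7*0.1) = 0.264575.
sqrt((1-p1)*(1-p2)) = sqrt(0.3*0.9) = 0.519615.
arg = 0.264575 + 0.519615 = 0.78419.
d = 2*arccos(0.78419) = 1.3388

1.3388


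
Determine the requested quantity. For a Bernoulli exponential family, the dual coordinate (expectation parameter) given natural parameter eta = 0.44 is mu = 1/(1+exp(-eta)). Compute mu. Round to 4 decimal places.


Dual coordinate (expectation parameter) for Bernoulli:
mu = 1/(1+exp(-eta)).
eta = 0.44.
exp(-eta) = exp(-0.44) = 0.644036.
mu = 1/(1+0.644036) = 0.6083

0.6083


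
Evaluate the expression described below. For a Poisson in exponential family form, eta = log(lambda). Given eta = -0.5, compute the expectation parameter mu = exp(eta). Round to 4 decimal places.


Expectation parameter for Poisson exponential family:
mu = exp(eta).
eta = -0.5.
mu = exp(-0.5) = 0.6065

0.6065


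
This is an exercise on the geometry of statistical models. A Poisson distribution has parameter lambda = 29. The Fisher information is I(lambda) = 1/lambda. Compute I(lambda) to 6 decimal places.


Fisher information for Poisson: I(lambda) = 1/lambda.
lambda = 29.
I(lambda) = 1/29 = 0.034483

0.034483


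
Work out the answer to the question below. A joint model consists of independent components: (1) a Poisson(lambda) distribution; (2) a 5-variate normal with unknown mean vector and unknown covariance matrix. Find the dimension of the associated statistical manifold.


The dimension of a statistical manifold equals the number of free
(independent) real parameters of the model. For a product of independent
blocks the parameter counts add.
- Poisson (lambda): 1.
- 5-variate normal: 5 (mean) + 5*6/2 = 15 (symmetric covariance) = 20.
Total = 1 + 20 = 21.
Dimension = 21

21


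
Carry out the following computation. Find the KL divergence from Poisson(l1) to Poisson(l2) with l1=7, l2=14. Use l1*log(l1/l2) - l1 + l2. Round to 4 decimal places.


KL divergence for Poisson:
KL = l1*log(l1/l2) - l1 + l2.
l1 = 7, l2 = 14.
log(7/14) = -0.693147.
l1*log(l1/l2) = 7 * -0.693147 = -4.85203.
KL = -4.85203 - 7 + 14 = 2.1480

2.1480


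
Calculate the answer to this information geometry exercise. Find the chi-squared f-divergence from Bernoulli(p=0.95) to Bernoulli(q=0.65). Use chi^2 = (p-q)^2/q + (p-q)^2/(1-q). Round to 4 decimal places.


Chi-squared divergence between Bernoulli distributions:
chi^2 = (p-q)^2/q + (p-q)^2/(1-q).
p = 0.95, q = 0.65, p-q = 0.3.
(p-q)^2 = 0.09.
term1 = 0.09/0.65 = 0.138462.
term2 = 0.09/0.35 = 0.257143.
chi^2 = 0.138462 + 0.257143 = 0.3956

0.3956


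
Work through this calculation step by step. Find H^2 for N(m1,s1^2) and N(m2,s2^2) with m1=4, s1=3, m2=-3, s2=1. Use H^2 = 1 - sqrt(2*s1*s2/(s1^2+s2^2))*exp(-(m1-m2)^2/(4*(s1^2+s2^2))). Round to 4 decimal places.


Squared Hellinger distance for Gaussians:
H^2 = 1 - sqrt(2*s1*s2/(s1^2+s2^2)) * exp(-(m1-m2)^2/(4*(s1^2+s2^2))).
s1^2 = 9, s2^2 = 1, s1^2+s2^2 = 10.
sqrt(2*3*1/(10)) = 0.774597.
(m1-m2)^2 = (7)^2 = 49.
exp(-49/(4*10)) = exp(-1.225) = 0.293758.
H^2 = 1 - 0.774597*0.293758 = 0.7725

0.7725


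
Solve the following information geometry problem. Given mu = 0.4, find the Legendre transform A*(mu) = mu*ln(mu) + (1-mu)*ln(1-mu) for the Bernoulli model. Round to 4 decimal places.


Legendre transform for Bernoulli:
A*(mu) = mu*log(mu) + (1-mu)*log(1-mu).
mu = 0.4, 1-mu = 0.6.
mu*log(mu) = 0.4*log(0.4) = -0.366516.
(1-mu)*log(1-mu) = 0.6*log(0.6) = -0.306495.
A* = -0.366516 + -0.306495 = -0.6730

-0.6730


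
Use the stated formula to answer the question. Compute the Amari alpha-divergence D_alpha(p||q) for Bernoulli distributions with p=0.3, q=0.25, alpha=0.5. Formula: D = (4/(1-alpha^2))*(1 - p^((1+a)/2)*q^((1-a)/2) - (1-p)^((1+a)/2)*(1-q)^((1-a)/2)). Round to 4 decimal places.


Amari alpha-divergence:
D = (4/(1-alpha^2))*(1 - p^((1+a)/2)*q^((1-a)/2) - (1-p)^((1+a)/2)*(1-q)^((1-a)/2)).
alpha = 0.5, p = 0.3, q = 0.25.
e1 = (1+alpha)/2 = 0.75, e2 = (1-alpha)/2 = 0.25.
t1 = p^e1 * q^e2 = 0.3^0.75 * 0.25^0.25 = 0.286633.
t2 = (1-p)^e1 * (1-q)^e2 = 0.7^0.75 * 0.75^0.25 = 0.712178.
4/(1-alpha^2) = 5.333333.
D = 5.333333*(1 - 0.286633 - 0.712178) = 0.0063

0.0063


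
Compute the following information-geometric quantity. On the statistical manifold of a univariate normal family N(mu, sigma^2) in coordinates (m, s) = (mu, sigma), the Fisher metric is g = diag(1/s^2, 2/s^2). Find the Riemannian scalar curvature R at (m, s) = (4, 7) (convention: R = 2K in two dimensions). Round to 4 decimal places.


The metric has the form g = (A dm^2 + B ds^2)/s^2 with A = 1, B = 2.
Substitute u = sqrt(A/B)*m: g = B*(du^2 + ds^2)/s^2, i.e. B times the
Poincare upper half-plane metric, which has constant Gaussian curvature -1.
Scaling a 2D metric by a constant c divides the Gaussian curvature by c,
so K = -1/B = -1/(2) = -0.5000 everywhere (the point (m, s) = (4, 7) is irrelevant:
the curvature is constant).
Scalar curvature in dimension 2: R = 2K = -2/(2) = -1.0000.

-1.0000


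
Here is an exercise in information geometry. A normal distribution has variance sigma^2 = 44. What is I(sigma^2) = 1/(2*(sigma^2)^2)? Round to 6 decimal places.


Fisher information for variance: I(sigma^2) = 1/(2*sigma^4).
sigma^2 = 44, so sigma^4 = 1936.
I = 1/(2*1936) = 1/3872 = 0.000258

0.000258


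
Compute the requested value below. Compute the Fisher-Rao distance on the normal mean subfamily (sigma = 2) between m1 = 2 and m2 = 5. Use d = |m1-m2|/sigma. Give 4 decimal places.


On the fixed-variance normal subfamily, geodesic distance = |m1-m2|/sigma.
|2 - 5| = 3.
sigma = 2.
d = 3/2 = 1.5000

1.5000


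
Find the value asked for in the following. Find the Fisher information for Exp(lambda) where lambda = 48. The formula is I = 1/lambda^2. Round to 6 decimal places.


Fisher information for exponential: I(lambda) = 1/lambda^2.
lambda = 48, lambda^2 = 2304.
I = 1/2304 = 0.000434

0.000434


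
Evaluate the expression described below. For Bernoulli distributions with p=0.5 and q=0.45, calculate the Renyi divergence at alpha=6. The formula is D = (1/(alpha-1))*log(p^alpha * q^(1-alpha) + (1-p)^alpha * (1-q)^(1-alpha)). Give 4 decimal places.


Renyi divergence of order alpha between Bernoulli distributions:
D = (1/(alpha-1))*log(p^alpha * q^(1-alpha) + (1-p)^alpha * (1-q)^(1-alpha)).
alpha = 6, p = 0.5, q = 0.45.
p^alpha * q^(1-alpha) = 0.5^6 * 0.45^-5 = 0.846754.
(1-p)^alpha * (1-q)^(1-alpha) = 0.5^6 * 0.55^-5 = 0.310461.
sum = 0.846754 + 0.310461 = 1.157215.
D = (1/5)*log(1.157215) = 0.0292

0.0292


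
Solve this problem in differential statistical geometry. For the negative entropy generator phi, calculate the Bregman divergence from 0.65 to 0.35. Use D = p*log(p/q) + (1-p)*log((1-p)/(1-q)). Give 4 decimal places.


Bregman divergence with negative entropy generator:
D = p*log(p/q) + (1-p)*log((1-p)/(1-q)).
p = 0.65, q = 0.35.
p*log(p/q) = 0.65*log(0.65/0.35) = 0.402375.
(1-p)*log((1-p)/(1-q)) = 0.35*log(0.35/0.65) = -0.216664.
D = 0.402375 + -0.216664 = 0.1857

0.1857


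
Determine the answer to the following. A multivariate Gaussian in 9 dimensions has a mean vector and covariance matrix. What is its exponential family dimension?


Exponential family dimension calculation:
For 9-dim MVN: mean has 9 params, covariance has 9*10/2 = 45 unique entries.
Total dim = 9 + 45 = 54.

54


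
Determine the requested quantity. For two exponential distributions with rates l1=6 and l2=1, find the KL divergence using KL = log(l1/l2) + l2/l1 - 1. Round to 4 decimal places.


KL divergence for exponential family:
KL = log(l1/l2) + l2/l1 - 1.
log(6/1) = 1.791759.
1/6 = 0.166667.
KL = 1.791759 + 0.166667 - 1 = 0.9584

0.9584


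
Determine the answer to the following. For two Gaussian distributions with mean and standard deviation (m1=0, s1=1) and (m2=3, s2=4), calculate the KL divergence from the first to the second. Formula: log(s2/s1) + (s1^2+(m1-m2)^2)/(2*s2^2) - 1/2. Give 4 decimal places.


KL divergence between normal distributions:
KL = log(s2/s1) + (s1^2 + (m1-m2)^2)/(2*s2^2) - 1/2.
log(4/1) = 1.386294.
(1^2 + (0-3)^2)/(2*4^2) = (1 + 9)/32 = 0.3125.
KL = 1.386294 + 0.3125 - 0.5 = 1.1988

1.1988


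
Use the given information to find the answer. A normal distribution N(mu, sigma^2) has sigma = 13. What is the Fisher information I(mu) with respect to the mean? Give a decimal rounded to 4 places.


The Fisher information for the mean of a normal distribution is I(mu) = 1/sigma^2.
sigma = 13, so sigma^2 = 169.
I(mu) = 1/169 = 0.0059

0.0059


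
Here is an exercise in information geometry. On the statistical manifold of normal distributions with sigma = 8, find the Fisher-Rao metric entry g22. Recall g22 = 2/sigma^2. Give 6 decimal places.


For the 2-parameter normal family, the Fisher metric has:
  g11 = 1/sigma^2, g22 = 2/sigma^2.
sigma = 8, sigma^2 = 64.
g22 = 0.031250

0.031250


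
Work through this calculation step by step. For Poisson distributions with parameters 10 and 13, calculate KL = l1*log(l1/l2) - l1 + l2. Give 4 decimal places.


KL divergence for Poisson:
KL = l1*log(l1/l2) - l1 + l2.
l1 = 10, l2 = 13.
log(10/13) = -0.262364.
l1*log(l1/l2) = 10 * -0.262364 = -2.623643.
KL = -2.623643 - 10 + 13 = 0.3764

0.3764


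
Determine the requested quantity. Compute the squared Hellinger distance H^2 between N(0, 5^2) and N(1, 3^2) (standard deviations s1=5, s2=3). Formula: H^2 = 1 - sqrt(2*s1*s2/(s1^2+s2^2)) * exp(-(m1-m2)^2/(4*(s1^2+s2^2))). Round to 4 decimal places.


Squared Hellinger distance for Gaussians:
H^2 = 1 - sqrt(2*s1*s2/(s1^2+s2^2)) * exp(-(m1-m2)^2/(4*(s1^2+s2^2))).
s1^2 = 25, s2^2 = 9, s1^2+s2^2 = 34.
sqrt(2*5*3/(34)) = 0.939336.
(m1-m2)^2 = (-1)^2 = 1.
exp(-1/(4*34)) = exp(-0.007353) = 0.992674.
H^2 = 1 - 0.939336*0.992674 = 0.0675

0.0675


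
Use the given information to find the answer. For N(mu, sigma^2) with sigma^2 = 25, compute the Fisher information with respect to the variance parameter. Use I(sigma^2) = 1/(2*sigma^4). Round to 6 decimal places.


Fisher information for variance: I(sigma^2) = 1/(2*sigma^4).
sigma^2 = 25, so sigma^4 = 625.
I = 1/(2*625) = 1/1250 = 0.000800

0.000800


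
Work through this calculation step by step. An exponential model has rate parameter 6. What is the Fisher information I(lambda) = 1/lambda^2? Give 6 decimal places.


Fisher information for exponential: I(lambda) = 1/lambda^2.
lambda = 6, lambda^2 = 36.
I = 1/36 = 0.027778

0.027778


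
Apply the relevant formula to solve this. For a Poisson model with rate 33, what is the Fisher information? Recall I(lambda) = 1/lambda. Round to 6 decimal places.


Fisher information for Poisson: I(lambda) = 1/lambda.
lambda = 33.
I(lambda) = 1/33 = 0.030303

0.030303


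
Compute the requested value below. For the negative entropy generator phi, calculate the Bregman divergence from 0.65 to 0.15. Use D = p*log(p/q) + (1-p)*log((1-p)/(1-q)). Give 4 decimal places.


Bregman divergence with negative entropy generator:
D = p*log(p/q) + (1-p)*log((1-p)/(1-q)).
p = 0.65, q = 0.15.
p*log(p/q) = 0.65*log(0.65/0.15) = 0.953119.
(1-p)*log((1-p)/(1-q)) = 0.35*log(0.35/0.85) = -0.310556.
D = 0.953119 + -0.310556 = 0.6426

0.6426


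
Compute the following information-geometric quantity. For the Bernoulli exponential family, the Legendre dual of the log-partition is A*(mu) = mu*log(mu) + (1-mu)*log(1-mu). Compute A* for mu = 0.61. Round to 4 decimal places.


Legendre transform for Bernoulli:
A*(mu) = mu*log(mu) + (1-mu)*log(1-mu).
mu = 0.61, 1-mu = 0.39.
mu*log(mu) = 0.61*log(0.61) = -0.301521.
(1-mu)*log(1-mu) = 0.39*log(0.39) = -0.367227.
A* = -0.301521 + -0.367227 = -0.6687

-0.6687


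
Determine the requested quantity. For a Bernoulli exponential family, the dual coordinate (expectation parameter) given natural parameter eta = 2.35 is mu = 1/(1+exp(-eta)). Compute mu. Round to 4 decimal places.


Dual coordinate (expectation parameter) for Bernoulli:
mu = 1/(1+exp(-eta)).
eta = 2.35.
exp(-eta) = exp(-2.35) = 0.095369.
mu = 1/(1+0.095369) = 0.9129

0.9129


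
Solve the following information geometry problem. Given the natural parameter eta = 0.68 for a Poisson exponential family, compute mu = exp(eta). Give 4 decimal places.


Expectation parameter for Poisson exponential family:
mu = exp(eta).
eta = 0.68.
mu = exp(0.68) = 1.9739

1.9739


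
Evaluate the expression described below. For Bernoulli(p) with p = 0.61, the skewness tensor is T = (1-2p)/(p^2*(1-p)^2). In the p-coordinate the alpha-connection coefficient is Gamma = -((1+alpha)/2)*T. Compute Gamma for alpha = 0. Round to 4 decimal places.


Skewness (Amari-Chentsov) tensor: T = (1-2p)/(p^2*(1-p)^2).
p = 0.61, 1-2p = -0.22, p^2 = 0.3721, (1-p)^2 = 0.1521.
T = -0.22/(0.3721 * 0.1521) = -3.887172.
In the p-coordinate, Gamma^(alpha) = Gamma^(0) - (alpha/2)*T with Gamma^(0) = (1/2)*g'(p) = -T/2,
so Gamma^(alpha) = -((1+alpha)/2)*T.
alpha = 0, -(1+alpha)/2 = -0.5.
Gamma = -0.5 * -3.887172 = 1.9436

1.9436


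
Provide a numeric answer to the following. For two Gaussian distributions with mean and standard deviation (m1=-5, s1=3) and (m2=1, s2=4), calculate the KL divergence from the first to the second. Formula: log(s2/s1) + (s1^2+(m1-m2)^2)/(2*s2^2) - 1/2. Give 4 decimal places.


KL divergence between normal distributions:
KL = log(s2/s1) + (s1^2 + (m1-m2)^2)/(2*s2^2) - 1/2.
log(4/3) = 0.287682.
(3^2 + (-5-1)^2)/(2*4^2) = (9 + 36)/32 = 1.40625.
KL = 0.287682 + 1.40625 - 0.5 = 1.1939

1.1939


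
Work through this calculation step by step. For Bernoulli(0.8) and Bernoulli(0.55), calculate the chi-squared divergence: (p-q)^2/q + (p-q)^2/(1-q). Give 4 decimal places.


Chi-squared divergence between Bernoulli distributions:
chi^2 = (p-q)^2/q + (p-q)^2/(1-q).
p = 0.8, q = 0.55, p-q = 0.25.
(p-q)^2 = 0.0625.
term1 = 0.0625/0.55 = 0.113636.
term2 = 0.0625/0.45 = 0.138889.
chi^2 = 0.113636 + 0.138889 = 0.2525

0.2525


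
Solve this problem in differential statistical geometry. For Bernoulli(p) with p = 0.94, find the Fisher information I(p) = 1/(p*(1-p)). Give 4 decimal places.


For Bernoulli(p), Fisher information is I(p) = 1/(p*(1-p)).
p = 0.94, 1-p = 0.06.
p*(1-p) = 0.0564.
I(p) = 1/0.0564 = 17.7305

17.7305


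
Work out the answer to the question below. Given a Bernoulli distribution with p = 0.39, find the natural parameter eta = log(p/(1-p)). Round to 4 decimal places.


Natural parameter for Bernoulli: eta = log(p/(1-p)).
p = 0.39, 1-p = 0.61.
p/(1-p) = 0.639344.
eta = log(0.639344) = -0.4473

-0.4473


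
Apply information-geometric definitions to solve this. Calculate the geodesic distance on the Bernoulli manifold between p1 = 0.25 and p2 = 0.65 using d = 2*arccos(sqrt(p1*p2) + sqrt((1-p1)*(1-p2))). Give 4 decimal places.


Geodesic distance on Bernoulli manifold:
d(p1,p2) = 2*arccos(sqrt(p1*p2) + sqrt((1-p1)*(1-p2))).
sqrt(p1*p2) = sqrt(0.25*0.65) = 0.403113.
sqrt((1-p1)*(1-p2)) = sqrt(0.75*0.35) = 0.512348.
arg = 0.403113 + 0.512348 = 0.91546.
d = 2*arccos(0.91546) = 0.8283

0.8283


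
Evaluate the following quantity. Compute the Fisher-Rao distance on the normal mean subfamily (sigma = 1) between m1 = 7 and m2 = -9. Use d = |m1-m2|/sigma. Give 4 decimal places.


On the fixed-variance normal subfamily, geodesic distance = |m1-m2|/sigma.
|7 - -9| = 16.
sigma = 1.
d = 16/1 = 16.0000

16.0000


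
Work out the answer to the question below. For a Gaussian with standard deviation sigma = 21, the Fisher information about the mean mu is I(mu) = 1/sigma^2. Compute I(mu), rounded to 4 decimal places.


The Fisher information for the mean of a normal distribution is I(mu) = 1/sigma^2.
sigma = 21, so sigma^2 = 441.
I(mu) = 1/441 = 0.0023

0.0023
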